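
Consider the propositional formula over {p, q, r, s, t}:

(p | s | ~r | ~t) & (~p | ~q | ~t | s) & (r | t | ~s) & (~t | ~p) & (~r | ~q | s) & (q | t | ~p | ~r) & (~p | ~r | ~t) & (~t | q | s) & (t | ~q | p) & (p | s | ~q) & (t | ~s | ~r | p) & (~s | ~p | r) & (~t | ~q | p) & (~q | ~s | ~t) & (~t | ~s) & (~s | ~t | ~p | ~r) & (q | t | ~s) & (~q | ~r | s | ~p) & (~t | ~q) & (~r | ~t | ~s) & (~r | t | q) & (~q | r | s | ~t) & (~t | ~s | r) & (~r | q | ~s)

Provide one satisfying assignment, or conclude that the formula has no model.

p=1,  q=0,  r=0,  s=0,  t=0

Suppose t = 0.
Suppose r = 0.
Unit clause (~s) forces s = 0.
Suppose q = 0.
All clauses hold; p can take either value.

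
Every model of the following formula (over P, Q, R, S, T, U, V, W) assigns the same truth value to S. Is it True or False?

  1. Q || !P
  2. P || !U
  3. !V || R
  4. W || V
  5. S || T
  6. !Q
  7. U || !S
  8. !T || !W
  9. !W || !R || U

False

Suppose S = true.
Unit clause (!Q) forces Q = false.
Unit clause (!P) forces P = false.
Unit clause (!U) forces U = false.
Now (U) is unsatisfied and unit — conflict.
So every satisfying assignment has S = False.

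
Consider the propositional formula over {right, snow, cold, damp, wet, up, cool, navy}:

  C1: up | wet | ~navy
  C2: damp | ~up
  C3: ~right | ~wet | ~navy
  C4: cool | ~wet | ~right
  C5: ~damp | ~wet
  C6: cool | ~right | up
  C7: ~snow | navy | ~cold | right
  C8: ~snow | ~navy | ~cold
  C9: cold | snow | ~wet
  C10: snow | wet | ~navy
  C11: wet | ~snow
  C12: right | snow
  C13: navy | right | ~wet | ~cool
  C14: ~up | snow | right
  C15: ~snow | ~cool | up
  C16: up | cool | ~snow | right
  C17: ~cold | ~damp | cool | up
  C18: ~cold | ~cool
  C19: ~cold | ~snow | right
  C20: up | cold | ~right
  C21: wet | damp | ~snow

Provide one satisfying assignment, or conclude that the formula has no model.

Suppose damp = 1.
From the singleton clause (~wet), wet = 0.
From the singleton clause (~snow), snow = 0.
From the singleton clause (~navy), navy = 0.
From the singleton clause (right), right = 1.
Suppose cool = 1.
From the singleton clause (~cold), cold = 0.
From the singleton clause (up), up = 1.
All clauses are satisfied.

right ↦ 1,  snow ↦ 0,  cold ↦ 0,  damp ↦ 1,  wet ↦ 0,  up ↦ 1,  cool ↦ 1,  navy ↦ 0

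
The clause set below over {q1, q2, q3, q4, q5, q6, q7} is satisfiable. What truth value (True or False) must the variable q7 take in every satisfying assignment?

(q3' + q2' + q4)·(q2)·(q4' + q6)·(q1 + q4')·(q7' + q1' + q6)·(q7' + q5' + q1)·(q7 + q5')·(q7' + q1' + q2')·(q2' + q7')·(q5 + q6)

Suppose q7 = 1.
Unit clause (q2) forces q2 = 1.
Now (q2') is unsatisfied and unit — conflict.
So every satisfying assignment has q7 = False.

False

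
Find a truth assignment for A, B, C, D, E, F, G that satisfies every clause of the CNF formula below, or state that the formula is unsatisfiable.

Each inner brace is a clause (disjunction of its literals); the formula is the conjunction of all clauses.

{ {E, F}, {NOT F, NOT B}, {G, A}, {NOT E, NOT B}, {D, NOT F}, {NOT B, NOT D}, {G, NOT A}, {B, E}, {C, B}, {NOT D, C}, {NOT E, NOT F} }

A: false, B: false, C: true, D: false, E: true, F: false, G: true

Try E = true.
Unit clause (NOT B) forces B = false.
Unit clause (C) forces C = true.
Unit clause (NOT F) forces F = false.
Try G = true.
No clause remains; A, D are free.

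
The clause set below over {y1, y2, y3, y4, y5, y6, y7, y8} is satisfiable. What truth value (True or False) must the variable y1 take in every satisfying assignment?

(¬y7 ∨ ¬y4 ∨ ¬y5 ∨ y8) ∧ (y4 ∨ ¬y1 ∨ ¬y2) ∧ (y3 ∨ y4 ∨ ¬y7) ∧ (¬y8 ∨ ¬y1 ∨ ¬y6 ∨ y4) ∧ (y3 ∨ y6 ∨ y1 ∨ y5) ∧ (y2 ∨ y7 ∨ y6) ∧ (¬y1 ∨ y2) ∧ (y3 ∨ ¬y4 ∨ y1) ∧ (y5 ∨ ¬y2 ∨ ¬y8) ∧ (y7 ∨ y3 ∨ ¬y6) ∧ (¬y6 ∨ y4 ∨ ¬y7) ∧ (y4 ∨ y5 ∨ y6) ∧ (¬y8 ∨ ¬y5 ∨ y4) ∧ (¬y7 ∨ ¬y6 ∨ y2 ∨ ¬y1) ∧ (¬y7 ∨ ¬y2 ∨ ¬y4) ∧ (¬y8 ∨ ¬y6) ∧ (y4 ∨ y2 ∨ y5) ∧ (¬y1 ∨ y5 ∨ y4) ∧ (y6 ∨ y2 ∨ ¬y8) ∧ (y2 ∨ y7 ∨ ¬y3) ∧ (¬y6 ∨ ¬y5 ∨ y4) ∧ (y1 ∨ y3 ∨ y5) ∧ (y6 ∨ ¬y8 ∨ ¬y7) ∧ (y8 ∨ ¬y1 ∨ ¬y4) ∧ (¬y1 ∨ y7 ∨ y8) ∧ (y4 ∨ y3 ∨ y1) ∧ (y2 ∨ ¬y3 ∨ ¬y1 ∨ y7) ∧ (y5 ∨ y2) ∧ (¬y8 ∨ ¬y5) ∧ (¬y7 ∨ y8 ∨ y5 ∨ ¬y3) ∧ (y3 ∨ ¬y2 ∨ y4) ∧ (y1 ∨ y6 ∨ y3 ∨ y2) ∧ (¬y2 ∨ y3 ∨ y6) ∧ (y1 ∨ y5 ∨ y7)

False

Suppose y1 = True.
(y2) alone gives y2 = True.
(y4) alone gives y4 = True.
(¬y7) alone gives y7 = False.
(y8) alone gives y8 = True.
(y5) alone gives y5 = True.
Now (¬y5) is unsatisfied and unit — conflict.
So every satisfying assignment has y1 = False.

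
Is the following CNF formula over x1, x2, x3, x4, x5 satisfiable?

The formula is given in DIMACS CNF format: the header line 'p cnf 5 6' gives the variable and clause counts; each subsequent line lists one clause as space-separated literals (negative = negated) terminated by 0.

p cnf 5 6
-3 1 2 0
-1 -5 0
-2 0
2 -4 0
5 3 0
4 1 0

(¬x2) alone gives x2 = False.
(¬x4) alone gives x4 = False.
(x1) alone gives x1 = True.
(¬x5) alone gives x5 = False.
(x3) alone gives x3 = True.
This assignment satisfies each clause.
A satisfying assignment: x1=True, x2=False, x3=True, x4=False, x5=False.

Satisfiable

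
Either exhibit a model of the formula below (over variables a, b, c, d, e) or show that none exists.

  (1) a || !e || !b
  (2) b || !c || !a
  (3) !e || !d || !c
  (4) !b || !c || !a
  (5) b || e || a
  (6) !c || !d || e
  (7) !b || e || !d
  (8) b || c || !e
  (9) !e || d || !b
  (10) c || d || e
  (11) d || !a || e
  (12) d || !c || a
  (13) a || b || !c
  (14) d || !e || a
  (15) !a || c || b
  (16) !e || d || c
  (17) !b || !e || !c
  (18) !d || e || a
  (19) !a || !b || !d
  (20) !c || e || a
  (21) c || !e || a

Try a = true.
Try b = true.
The clause (!c) is unit, so c = false.
The clause (!d) is unit, so d = false.
The clause (!e) is unit, so e = false.
Now (e) is unsatisfied and unit — conflict.
So b must be the other value — set b = false.
The clause (!c) is unit, so c = false.
Now (c) is unsatisfied and unit — conflict.
Neither b = true nor b = false works.
So a must be the other value — set a = false.
Try e = false.
The clause (b) is unit, so b = true.
The clause (!d) is unit, so d = false.
The clause (c) is unit, so c = true.
Now (!c) is unsatisfied and unit — conflict.
So e must be the other value — set e = true.
The clause (!b) is unit, so b = false.
The clause (c) is unit, so c = true.
Now (!c) is unsatisfied and unit — conflict.
Neither e = true nor e = false works.
Neither a = true nor a = false works.

UNSATISFIABLE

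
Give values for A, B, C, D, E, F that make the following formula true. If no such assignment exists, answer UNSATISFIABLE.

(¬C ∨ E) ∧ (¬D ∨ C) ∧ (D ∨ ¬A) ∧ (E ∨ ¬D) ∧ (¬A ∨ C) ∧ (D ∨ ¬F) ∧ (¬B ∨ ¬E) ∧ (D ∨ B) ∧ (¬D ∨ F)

Branch on C: set C = False.
From the singleton clause (¬D), D = False.
From the singleton clause (¬A), A = False.
From the singleton clause (¬F), F = False.
From the singleton clause (B), B = True.
From the singleton clause (¬E), E = False.
This assignment satisfies each clause.

A=False,  B=True,  C=False,  D=False,  E=False,  F=False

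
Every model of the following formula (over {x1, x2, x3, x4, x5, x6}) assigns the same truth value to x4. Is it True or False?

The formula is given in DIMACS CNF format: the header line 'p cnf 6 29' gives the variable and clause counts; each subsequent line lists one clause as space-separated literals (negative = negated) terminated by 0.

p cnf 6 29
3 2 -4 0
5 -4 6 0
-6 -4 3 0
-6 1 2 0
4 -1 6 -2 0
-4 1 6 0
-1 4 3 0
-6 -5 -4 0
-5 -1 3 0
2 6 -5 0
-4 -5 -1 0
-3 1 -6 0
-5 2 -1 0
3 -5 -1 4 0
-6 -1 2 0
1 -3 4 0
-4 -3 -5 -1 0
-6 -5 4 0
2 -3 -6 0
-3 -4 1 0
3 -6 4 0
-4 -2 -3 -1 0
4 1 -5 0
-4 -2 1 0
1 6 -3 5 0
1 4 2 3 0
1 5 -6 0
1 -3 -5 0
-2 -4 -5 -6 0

False

Suppose x4 = True.
Suppose x3 = True.
The clause (x1) is unit, so x1 = True.
The clause (¬x5) is unit, so x5 = False.
The clause (x6) is unit, so x6 = True.
The clause (x2) is unit, so x2 = True.
That conflicts with the unit clause (¬x2).
Undo x3 and try x3 = False.
The clause (x2) is unit, so x2 = True.
The clause (¬x6) is unit, so x6 = False.
The clause (x5) is unit, so x5 = True.
The clause (x1) is unit, so x1 = True.
That conflicts with the unit clause (¬x1).
Both values of x3 lead to a conflict.
So every satisfying assignment has x4 = False.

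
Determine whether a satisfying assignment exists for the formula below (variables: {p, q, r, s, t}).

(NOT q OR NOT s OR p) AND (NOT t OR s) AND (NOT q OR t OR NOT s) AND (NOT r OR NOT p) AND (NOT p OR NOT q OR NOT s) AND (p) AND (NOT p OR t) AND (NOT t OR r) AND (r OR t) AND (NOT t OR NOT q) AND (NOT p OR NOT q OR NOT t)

Unsatisfiable

(p) alone gives p = true.
(NOT r) alone gives r = false.
(t) alone gives t = true.
But (NOT t) is also a unit clause — contradiction.
No assignment satisfies every clause.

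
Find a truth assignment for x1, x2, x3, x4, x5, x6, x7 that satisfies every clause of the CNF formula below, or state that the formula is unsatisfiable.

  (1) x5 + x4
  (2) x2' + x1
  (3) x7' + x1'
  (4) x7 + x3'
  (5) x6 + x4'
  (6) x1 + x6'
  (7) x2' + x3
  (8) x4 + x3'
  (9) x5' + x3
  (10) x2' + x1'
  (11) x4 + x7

Try x5 = 0.
From the singleton clause (x4), x4 = 1.
From the singleton clause (x6), x6 = 1.
From the singleton clause (x1), x1 = 1.
From the singleton clause (x7'), x7 = 0.
From the singleton clause (x3'), x3 = 0.
From the singleton clause (x2'), x2 = 0.
This assignment satisfies each clause.

x1: 1,  x2: 0,  x3: 0,  x4: 1,  x5: 0,  x6: 1,  x7: 0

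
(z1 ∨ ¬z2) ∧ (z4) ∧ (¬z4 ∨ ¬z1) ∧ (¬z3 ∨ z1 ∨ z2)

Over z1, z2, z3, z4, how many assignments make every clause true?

There are 2^4 = 16 truth assignments over (z1, z2, z3, z4).
Check each against the 4 clauses (columns in the order z1, z2, z3, z4):
  F F F F  ✗ fails (z4)
  F F F T  ✓ satisfies all
  F F T F  ✗ fails (z4)
  F F T T  ✗ fails (¬z3 ∨ z1 ∨ z2)
  F T F F  ✗ fails (z1 ∨ ¬z2)
  F T F T  ✗ fails (z1 ∨ ¬z2)
  F T T F  ✗ fails (z1 ∨ ¬z2)
  F T T T  ✗ fails (z1 ∨ ¬z2)
  T F F F  ✗ fails (z4)
  T F F T  ✗ fails (¬z4 ∨ ¬z1)
  T F T F  ✗ fails (z4)
  T F T T  ✗ fails (¬z4 ∨ ¬z1)
  T T F F  ✗ fails (z4)
  T T F T  ✗ fails (¬z4 ∨ ¬z1)
  T T T F  ✗ fails (z4)
  T T T T  ✗ fails (¬z4 ∨ ¬z1)
1 of the 16 rows is a model.

1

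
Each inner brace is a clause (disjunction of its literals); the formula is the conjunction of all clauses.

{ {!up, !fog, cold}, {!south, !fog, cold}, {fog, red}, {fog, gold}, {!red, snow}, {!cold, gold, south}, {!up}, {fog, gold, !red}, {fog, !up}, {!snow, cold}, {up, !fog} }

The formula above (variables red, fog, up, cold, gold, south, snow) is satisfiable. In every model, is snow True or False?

Suppose snow = false.
The clause (!red) is unit, so red = false.
The clause (fog) is unit, so fog = true.
The clause (!up) is unit, so up = false.
Now (up) is unsatisfied and unit — conflict.
So every satisfying assignment has snow = True.

True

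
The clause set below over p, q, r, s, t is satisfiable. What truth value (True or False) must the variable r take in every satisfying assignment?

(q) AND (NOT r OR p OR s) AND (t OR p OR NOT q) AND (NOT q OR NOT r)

False

Suppose r = true.
From the singleton clause (q), q = true.
But (NOT q) is also a unit clause — contradiction.
So every satisfying assignment has r = False.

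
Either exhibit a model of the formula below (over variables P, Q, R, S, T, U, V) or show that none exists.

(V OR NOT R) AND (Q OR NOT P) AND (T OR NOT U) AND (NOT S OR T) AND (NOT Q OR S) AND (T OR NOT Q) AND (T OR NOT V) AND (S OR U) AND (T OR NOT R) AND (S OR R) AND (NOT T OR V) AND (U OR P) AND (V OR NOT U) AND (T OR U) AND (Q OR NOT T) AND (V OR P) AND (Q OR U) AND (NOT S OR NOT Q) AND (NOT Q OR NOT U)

Try V = true.
(T) alone gives T = true.
(Q) alone gives Q = true.
(S) alone gives S = true.
That conflicts with the unit clause (NOT S).
Undo V and try V = false.
(NOT R) alone gives R = false.
(S) alone gives S = true.
(T) alone gives T = true.
That conflicts with the unit clause (NOT T).
Neither V = true nor V = false works.

UNSATISFIABLE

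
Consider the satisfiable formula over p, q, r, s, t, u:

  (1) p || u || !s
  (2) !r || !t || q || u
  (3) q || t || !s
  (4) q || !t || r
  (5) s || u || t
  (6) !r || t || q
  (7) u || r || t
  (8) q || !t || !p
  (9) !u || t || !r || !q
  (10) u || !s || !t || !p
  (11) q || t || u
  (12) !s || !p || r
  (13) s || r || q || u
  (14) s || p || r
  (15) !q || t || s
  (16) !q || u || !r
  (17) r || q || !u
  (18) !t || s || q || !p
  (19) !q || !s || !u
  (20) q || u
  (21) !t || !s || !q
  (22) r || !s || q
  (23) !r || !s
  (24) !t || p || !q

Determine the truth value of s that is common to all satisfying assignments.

False

Suppose s = true.
The clause (!r) is unit, so r = false.
The clause (!p) is unit, so p = false.
The clause (u) is unit, so u = true.
The clause (q) is unit, so q = true.
But (!q) is also a unit clause — contradiction.
So every satisfying assignment has s = False.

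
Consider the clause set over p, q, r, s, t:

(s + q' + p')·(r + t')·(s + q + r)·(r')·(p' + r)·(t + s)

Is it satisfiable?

Yes, satisfiable

Unit clause (r') forces r = 0.
Unit clause (t') forces t = 0.
Unit clause (p') forces p = 0.
Unit clause (s) forces s = 1.
All clauses hold; q can take either value.
A satisfying assignment: p ↦ 0, q ↦ 0, r ↦ 0, s ↦ 1, t ↦ 0.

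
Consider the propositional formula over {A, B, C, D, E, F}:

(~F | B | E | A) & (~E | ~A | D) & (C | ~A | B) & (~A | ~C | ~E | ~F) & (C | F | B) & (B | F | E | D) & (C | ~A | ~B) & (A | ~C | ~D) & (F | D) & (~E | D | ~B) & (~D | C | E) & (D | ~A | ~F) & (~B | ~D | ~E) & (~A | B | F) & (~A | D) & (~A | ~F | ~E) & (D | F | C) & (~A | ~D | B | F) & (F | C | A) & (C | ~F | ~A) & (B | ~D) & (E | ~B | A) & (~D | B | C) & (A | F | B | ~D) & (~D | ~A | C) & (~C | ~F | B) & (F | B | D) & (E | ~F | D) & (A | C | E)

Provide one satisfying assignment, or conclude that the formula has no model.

A ↦ 1, B ↦ 1, C ↦ 1, D ↦ 1, E ↦ 0, F ↦ 0

Try F = 0.
The clause (D) is unit, so D = 1.
The clause (B) is unit, so B = 1.
The clause (~E) is unit, so E = 0.
The clause (C) is unit, so C = 1.
The clause (A) is unit, so A = 1.
This assignment satisfies each clause.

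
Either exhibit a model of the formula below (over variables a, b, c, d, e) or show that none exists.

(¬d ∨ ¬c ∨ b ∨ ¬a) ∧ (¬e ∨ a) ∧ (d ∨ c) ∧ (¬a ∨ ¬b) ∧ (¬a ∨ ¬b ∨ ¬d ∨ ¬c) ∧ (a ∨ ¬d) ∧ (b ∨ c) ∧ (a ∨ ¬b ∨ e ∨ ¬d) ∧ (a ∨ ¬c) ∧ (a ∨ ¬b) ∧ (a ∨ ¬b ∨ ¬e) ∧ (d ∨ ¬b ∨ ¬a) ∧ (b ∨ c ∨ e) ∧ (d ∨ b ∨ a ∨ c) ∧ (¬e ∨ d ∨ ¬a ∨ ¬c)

a: True; b: False; c: True; d: False; e: False

Suppose e = False.
Suppose d = False.
(c) alone gives c = True.
(a) alone gives a = True.
(¬b) alone gives b = False.
This assignment satisfies each clause.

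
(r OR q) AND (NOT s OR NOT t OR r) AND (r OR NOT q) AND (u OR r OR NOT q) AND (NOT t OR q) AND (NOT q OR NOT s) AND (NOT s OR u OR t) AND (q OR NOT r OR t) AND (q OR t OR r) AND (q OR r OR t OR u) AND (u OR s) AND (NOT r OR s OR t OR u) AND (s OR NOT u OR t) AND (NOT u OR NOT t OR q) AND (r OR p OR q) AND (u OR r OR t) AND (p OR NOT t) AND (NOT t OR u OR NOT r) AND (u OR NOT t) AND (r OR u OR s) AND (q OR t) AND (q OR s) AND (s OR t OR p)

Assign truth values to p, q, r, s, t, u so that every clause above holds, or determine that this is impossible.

Try r = true.
Try t = true.
The clause (q) is unit, so q = true.
The clause (NOT s) is unit, so s = false.
The clause (u) is unit, so u = true.
The clause (p) is unit, so p = true.
All clauses are satisfied.

p: true,  q: true,  r: true,  s: false,  t: true,  u: true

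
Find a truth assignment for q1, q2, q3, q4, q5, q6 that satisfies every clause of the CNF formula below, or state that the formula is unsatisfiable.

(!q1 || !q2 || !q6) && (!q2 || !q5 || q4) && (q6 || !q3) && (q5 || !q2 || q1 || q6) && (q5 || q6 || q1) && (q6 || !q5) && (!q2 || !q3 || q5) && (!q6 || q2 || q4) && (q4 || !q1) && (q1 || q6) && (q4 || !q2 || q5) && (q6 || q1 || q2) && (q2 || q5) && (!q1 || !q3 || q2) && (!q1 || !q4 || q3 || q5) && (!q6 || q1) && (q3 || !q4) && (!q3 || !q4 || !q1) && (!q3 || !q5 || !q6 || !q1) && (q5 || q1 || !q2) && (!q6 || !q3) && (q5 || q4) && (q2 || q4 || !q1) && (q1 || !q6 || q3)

Suppose q6 = true.
Unit clause (q1) forces q1 = true.
Unit clause (!q2) forces q2 = false.
Unit clause (q4) forces q4 = true.
Unit clause (q5) forces q5 = true.
Unit clause (!q3) forces q3 = false.
Now (q3) is unsatisfied and unit — conflict.
That branch fails; take q6 = false instead.
Unit clause (!q3) forces q3 = false.
Unit clause (!q5) forces q5 = false.
Unit clause (q1) forces q1 = true.
Unit clause (q4) forces q4 = true.
Now (!q4) is unsatisfied and unit — conflict.
Neither q6 = true nor q6 = false works.

UNSATISFIABLE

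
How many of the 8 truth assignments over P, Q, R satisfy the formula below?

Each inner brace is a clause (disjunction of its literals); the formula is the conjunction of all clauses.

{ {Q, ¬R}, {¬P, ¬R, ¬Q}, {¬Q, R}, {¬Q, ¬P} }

3

There are 2^3 = 8 truth assignments over (P, Q, R).
Split on Q. With Q = True, the clauses containing Q are satisfied and ¬Q drops from the rest; 1 of the 2^2 = 4 assignments to the other variables satisfy what remains.
With Q = False, by the same count on the reduced clause set, 2 assignments work.
Total: 1 + 2 = 3.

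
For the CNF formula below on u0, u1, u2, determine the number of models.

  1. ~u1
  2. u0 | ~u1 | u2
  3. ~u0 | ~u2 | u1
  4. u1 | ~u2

2

There are 2^3 = 8 truth assignments over (u0, u1, u2).
Check each against the 4 clauses (columns in the order u0, u1, u2):
  F F F  ✓ satisfies all
  F F T  ✗ fails (u1 | ~u2)
  F T F  ✗ fails (~u1)
  F T T  ✗ fails (~u1)
  T F F  ✓ satisfies all
  T F T  ✗ fails (~u0 | ~u2 | u1)
  T T F  ✗ fails (~u1)
  T T T  ✗ fails (~u1)
2 of the 8 rows are models.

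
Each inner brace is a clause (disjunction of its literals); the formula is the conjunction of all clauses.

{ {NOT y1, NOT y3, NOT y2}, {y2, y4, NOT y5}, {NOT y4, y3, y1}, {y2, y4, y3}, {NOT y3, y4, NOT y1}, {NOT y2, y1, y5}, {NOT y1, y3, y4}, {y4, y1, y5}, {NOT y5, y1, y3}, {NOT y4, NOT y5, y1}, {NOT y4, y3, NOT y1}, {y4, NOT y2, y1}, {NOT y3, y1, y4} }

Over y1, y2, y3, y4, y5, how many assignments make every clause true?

3

There are 2^5 = 32 truth assignments over (y1, y2, y3, y4, y5).
Split on y1. With y1 = true, the clauses containing y1 are satisfied and NOT y1 drops from the rest; 2 of the 2^4 = 16 assignments to the other variables satisfy what remains.
With y1 = false, by the same count on the reduced clause set, 1 assignment works.
Total: 2 + 1 = 3.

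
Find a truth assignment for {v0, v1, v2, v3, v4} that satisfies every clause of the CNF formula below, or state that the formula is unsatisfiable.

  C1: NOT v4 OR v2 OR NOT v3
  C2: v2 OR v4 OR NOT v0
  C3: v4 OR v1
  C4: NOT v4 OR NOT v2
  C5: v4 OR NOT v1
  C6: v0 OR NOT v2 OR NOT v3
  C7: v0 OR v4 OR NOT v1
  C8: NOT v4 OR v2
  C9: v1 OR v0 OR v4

UNSATISFIABLE

Suppose v4 = true.
The clause (NOT v2) is unit, so v2 = false.
Now (v2) is unsatisfied and unit — conflict.
That branch fails; take v4 = false instead.
The clause (v1) is unit, so v1 = true.
Now (NOT v1) is unsatisfied and unit — conflict.
Neither v4 = true nor v4 = false works.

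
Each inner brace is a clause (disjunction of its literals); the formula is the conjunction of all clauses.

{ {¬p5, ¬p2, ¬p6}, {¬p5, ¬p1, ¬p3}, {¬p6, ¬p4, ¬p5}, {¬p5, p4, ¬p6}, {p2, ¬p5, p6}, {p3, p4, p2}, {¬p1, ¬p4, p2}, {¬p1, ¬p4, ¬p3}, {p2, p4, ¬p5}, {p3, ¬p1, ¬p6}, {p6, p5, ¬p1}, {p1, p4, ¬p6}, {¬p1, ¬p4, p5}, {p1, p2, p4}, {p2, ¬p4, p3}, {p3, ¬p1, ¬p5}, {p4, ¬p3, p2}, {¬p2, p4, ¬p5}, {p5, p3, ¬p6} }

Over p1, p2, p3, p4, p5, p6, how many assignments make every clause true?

There are 2^6 = 64 truth assignments over (p1, p2, p3, p4, p5, p6).
Split on p4. With p4 = True, the clauses containing p4 are satisfied and ¬p4 drops from the rest; 7 of the 2^5 = 32 assignments to the other variables satisfy what remains.
With p4 = False, by the same count on the reduced clause set, 3 assignments work.
(One model: p1=F, p2=F, p3=T, p4=T, p5=F, p6=F.)
Total: 7 + 3 = 10.

10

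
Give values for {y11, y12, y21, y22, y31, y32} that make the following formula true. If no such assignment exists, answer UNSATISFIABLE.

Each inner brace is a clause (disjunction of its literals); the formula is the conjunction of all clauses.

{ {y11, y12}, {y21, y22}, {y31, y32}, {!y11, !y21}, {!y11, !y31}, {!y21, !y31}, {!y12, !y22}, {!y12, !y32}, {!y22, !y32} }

Branch on y11: set y11 = true.
From the singleton clause (!y21), y21 = false.
From the singleton clause (y22), y22 = true.
From the singleton clause (!y31), y31 = false.
From the singleton clause (y32), y32 = true.
Now (!y32) is unsatisfied and unit — conflict.
So y11 must be the other value — set y11 = false.
From the singleton clause (y12), y12 = true.
From the singleton clause (!y22), y22 = false.
From the singleton clause (y21), y21 = true.
From the singleton clause (!y31), y31 = false.
From the singleton clause (y32), y32 = true.
Now (!y32) is unsatisfied and unit — conflict.
Both values of y11 lead to a conflict.

UNSATISFIABLE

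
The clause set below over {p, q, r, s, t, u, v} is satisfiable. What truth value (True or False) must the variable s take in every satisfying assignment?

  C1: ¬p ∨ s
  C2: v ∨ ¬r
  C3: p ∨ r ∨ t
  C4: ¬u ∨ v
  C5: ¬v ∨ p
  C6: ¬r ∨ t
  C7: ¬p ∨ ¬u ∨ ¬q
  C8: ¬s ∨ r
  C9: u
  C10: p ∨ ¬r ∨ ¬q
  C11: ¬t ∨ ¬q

True

Suppose s = False.
From the singleton clause (¬p), p = False.
From the singleton clause (¬v), v = False.
From the singleton clause (¬r), r = False.
From the singleton clause (t), t = True.
From the singleton clause (¬u), u = False.
But (u) is also a unit clause — contradiction.
So every satisfying assignment has s = True.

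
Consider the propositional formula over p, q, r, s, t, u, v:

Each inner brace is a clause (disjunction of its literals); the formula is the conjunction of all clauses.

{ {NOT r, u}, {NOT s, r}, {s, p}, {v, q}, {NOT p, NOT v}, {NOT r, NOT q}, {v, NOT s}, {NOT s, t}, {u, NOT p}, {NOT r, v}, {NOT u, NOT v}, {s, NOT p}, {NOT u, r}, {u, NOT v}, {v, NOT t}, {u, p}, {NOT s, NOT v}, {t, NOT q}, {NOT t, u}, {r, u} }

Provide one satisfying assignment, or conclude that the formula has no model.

UNSATISFIABLE

Suppose r = false.
Unit clause (NOT s) forces s = false.
Unit clause (p) forces p = true.
Now (NOT p) is unsatisfied and unit — conflict.
Backtrack on r: now try r = true.
Unit clause (u) forces u = true.
Unit clause (NOT q) forces q = false.
Unit clause (v) forces v = true.
Now (NOT v) is unsatisfied and unit — conflict.
Either choice for r ends in contradiction.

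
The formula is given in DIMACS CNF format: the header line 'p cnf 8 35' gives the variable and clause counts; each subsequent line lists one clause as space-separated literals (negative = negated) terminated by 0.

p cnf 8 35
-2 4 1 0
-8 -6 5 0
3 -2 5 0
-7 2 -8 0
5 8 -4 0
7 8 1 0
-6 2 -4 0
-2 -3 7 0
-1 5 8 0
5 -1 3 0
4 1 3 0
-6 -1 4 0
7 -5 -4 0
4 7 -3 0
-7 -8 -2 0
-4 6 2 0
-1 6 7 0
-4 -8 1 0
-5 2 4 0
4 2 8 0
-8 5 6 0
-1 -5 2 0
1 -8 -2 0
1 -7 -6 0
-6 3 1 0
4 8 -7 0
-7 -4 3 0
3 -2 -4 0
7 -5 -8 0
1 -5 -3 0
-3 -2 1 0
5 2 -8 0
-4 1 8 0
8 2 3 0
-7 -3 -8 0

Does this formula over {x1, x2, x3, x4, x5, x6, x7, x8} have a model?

Try x2 = True.
Try x4 = True.
(x3) alone gives x3 = True.
(x7) alone gives x7 = True.
(¬x8) alone gives x8 = False.
(x5) alone gives x5 = True.
(x1) alone gives x1 = True.
Every clause is now satisfied; x6 is unconstrained.
A satisfying assignment: x1=True; x2=True; x3=True; x4=True; x5=True; x6=True; x7=True; x8=False.

Yes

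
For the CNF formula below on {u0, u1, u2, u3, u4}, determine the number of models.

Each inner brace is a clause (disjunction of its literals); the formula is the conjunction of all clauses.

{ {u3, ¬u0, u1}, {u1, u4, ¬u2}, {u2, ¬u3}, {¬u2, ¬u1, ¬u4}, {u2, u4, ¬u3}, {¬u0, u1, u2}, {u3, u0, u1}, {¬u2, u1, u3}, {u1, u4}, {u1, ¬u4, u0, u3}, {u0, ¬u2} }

There are 2^5 = 32 truth assignments over (u0, u1, u2, u3, u4).
Split on u0. With u0 = True, the clauses containing u0 are satisfied and ¬u0 drops from the rest; 5 of the 2^4 = 16 assignments to the other variables satisfy what remains.
With u0 = False, by the same count on the reduced clause set, 2 assignments work.
(One model: u0=F, u1=T, u2=F, u3=F, u4=F.)
Total: 5 + 2 = 7.

7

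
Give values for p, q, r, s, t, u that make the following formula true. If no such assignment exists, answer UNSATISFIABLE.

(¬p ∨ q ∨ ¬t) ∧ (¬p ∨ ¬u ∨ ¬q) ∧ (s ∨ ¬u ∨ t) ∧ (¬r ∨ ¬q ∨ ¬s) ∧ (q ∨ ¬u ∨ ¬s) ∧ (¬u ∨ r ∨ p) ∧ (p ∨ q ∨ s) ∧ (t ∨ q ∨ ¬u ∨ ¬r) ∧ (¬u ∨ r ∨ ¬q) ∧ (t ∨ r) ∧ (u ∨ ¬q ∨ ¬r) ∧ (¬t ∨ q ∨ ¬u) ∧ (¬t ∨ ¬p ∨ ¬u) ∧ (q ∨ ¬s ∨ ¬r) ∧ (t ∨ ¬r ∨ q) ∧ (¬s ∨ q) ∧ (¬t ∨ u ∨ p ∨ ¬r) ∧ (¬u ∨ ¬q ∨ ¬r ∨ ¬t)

Branch on t: set t = True.
Branch on p: set p = False.
Branch on u: set u = False.
(¬r) alone gives r = False.
Branch on q: set q = True.
No clause remains; s is free.

p: False; q: True; r: False; s: False; t: True; u: False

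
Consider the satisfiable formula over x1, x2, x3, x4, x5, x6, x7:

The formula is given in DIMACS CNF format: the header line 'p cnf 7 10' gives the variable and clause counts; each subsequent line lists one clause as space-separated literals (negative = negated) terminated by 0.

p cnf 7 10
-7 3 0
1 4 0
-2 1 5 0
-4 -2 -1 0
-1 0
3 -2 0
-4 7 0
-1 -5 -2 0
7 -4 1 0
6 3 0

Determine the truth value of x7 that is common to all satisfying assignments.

Suppose x7 = False.
The clause (¬x1) is unit, so x1 = False.
The clause (x4) is unit, so x4 = True.
Now (¬x4) is unsatisfied and unit — conflict.
So every satisfying assignment has x7 = True.

True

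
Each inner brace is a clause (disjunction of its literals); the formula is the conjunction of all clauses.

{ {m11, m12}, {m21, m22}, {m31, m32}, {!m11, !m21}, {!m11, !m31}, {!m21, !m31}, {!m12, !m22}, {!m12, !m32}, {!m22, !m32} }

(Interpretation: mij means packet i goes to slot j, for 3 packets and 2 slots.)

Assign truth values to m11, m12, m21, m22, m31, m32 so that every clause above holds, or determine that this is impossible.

Suppose m11 = true.
From the singleton clause (!m21), m21 = false.
From the singleton clause (m22), m22 = true.
From the singleton clause (!m31), m31 = false.
From the singleton clause (m32), m32 = true.
That conflicts with the unit clause (!m32).
Backtrack on m11: now try m11 = false.
From the singleton clause (m12), m12 = true.
From the singleton clause (!m22), m22 = false.
From the singleton clause (m21), m21 = true.
From the singleton clause (!m31), m31 = false.
From the singleton clause (m32), m32 = true.
That conflicts with the unit clause (!m32).
Both values of m11 lead to a conflict.

UNSATISFIABLE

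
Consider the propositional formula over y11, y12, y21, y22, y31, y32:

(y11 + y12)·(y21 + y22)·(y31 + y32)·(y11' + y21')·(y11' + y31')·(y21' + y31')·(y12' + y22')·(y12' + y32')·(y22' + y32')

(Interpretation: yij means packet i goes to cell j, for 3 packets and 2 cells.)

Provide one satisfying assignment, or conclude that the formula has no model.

UNSATISFIABLE

Branch on y11: set y11 = 1.
(y21') alone gives y21 = 0.
(y22) alone gives y22 = 1.
(y31') alone gives y31 = 0.
(y32) alone gives y32 = 1.
But (y32') is also a unit clause — contradiction.
So y11 must be the other value — set y11 = 0.
(y12) alone gives y12 = 1.
(y22') alone gives y22 = 0.
(y21) alone gives y21 = 1.
(y31') alone gives y31 = 0.
(y32) alone gives y32 = 1.
But (y32') is also a unit clause — contradiction.
Neither y11 = 1 nor y11 = 0 works.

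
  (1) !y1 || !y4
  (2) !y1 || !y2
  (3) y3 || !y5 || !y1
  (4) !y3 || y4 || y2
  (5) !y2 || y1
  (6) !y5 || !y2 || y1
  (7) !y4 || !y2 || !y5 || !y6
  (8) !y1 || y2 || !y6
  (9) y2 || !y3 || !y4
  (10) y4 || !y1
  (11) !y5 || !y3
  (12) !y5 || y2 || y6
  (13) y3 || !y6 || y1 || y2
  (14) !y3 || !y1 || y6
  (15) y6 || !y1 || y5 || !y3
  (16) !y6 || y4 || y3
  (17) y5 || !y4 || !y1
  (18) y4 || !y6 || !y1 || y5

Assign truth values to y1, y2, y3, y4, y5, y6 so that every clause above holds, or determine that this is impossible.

Suppose y1 = false.
Unit clause (!y2) forces y2 = false.
Suppose y3 = false.
Unit clause (!y6) forces y6 = false.
Unit clause (!y5) forces y5 = false.
No clause remains; y4 is free.

y1=false, y2=false, y3=false, y4=false, y5=false, y6=false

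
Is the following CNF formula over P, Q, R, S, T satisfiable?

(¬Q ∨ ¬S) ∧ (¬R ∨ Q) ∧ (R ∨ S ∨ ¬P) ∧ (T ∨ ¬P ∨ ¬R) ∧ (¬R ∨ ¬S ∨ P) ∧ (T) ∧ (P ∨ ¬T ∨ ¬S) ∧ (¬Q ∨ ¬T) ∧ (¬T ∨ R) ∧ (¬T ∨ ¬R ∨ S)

(T) alone gives T = True.
(¬Q) alone gives Q = False.
(¬R) alone gives R = False.
Now (R) is unsatisfied and unit — conflict.
No assignment satisfies every clause.

No, unsatisfiable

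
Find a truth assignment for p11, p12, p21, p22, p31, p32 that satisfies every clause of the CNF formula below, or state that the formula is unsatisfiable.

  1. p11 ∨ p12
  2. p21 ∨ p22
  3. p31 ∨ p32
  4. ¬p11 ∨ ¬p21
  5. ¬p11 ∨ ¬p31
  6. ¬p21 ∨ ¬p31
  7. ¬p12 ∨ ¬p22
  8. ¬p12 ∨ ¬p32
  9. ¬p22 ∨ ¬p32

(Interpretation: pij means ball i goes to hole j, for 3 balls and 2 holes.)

Suppose p11 = True.
The clause (¬p21) is unit, so p21 = False.
The clause (p22) is unit, so p22 = True.
The clause (¬p31) is unit, so p31 = False.
The clause (p32) is unit, so p32 = True.
But (¬p32) is also a unit clause — contradiction.
Backtrack on p11: now try p11 = False.
The clause (p12) is unit, so p12 = True.
The clause (¬p22) is unit, so p22 = False.
The clause (p21) is unit, so p21 = True.
The clause (¬p31) is unit, so p31 = False.
The clause (p32) is unit, so p32 = True.
But (¬p32) is also a unit clause — contradiction.
Either choice for p11 ends in contradiction.

UNSATISFIABLE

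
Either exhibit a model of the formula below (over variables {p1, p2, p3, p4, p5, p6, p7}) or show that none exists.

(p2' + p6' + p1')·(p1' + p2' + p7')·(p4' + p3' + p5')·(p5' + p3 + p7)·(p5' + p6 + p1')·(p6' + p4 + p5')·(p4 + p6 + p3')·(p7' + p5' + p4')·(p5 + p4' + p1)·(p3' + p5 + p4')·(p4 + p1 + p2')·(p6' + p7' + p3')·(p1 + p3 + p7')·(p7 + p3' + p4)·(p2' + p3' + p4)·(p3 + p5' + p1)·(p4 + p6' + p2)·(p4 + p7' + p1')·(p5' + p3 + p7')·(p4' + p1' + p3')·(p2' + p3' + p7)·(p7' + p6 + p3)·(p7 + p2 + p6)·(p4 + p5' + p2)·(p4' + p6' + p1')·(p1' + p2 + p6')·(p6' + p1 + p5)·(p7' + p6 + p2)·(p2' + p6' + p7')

p1=1, p2=1, p3=0, p4=1, p5=0, p6=0, p7=0

Branch on p2: set p2 = 1.
Branch on p6: set p6 = 0.
Branch on p1: set p1 = 1.
From the singleton clause (p7'), p7 = 0.
From the singleton clause (p5'), p5 = 0.
From the singleton clause (p3'), p3 = 0.
All clauses hold; p4 can take either value.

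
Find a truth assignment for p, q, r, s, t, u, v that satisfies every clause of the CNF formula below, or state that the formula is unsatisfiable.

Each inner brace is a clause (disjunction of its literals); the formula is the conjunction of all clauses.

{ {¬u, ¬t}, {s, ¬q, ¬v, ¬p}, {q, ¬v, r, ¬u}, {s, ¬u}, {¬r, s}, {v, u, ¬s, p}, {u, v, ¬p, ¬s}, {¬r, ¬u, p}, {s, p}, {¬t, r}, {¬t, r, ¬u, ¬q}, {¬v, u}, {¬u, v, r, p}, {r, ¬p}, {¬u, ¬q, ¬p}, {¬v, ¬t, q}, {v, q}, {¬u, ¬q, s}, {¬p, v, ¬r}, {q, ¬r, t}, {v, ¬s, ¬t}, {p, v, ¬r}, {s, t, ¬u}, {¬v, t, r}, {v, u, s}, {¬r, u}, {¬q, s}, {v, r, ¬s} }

Suppose u = False.
The clause (¬v) is unit, so v = False.
The clause (q) is unit, so q = True.
The clause (s) is unit, so s = True.
The clause (p) is unit, so p = True.
That conflicts with the unit clause (¬p).
That branch fails; take u = True instead.
The clause (¬t) is unit, so t = False.
The clause (s) is unit, so s = True.
Suppose r = False.
The clause (¬p) is unit, so p = False.
The clause (v) is unit, so v = True.
That conflicts with the unit clause (¬v).
That branch fails; take r = True instead.
The clause (p) is unit, so p = True.
The clause (¬q) is unit, so q = False.
That conflicts with the unit clause (q).
Either choice for r ends in contradiction.
Either choice for u ends in contradiction.

UNSATISFIABLE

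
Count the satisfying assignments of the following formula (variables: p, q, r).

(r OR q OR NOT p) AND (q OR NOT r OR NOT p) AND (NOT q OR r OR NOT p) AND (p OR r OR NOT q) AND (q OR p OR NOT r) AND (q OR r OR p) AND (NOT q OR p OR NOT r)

There are 2^3 = 8 truth assignments over (p, q, r).
Check each against the 7 clauses (columns in the order p, q, r):
  F F F  ✗ fails (q OR r OR p)
  F F T  ✗ fails (q OR p OR NOT r)
  F T F  ✗ fails (p OR r OR NOT q)
  F T T  ✗ fails (NOT q OR p OR NOT r)
  T F F  ✗ fails (r OR q OR NOT p)
  T F T  ✗ fails (q OR NOT r OR NOT p)
  T T F  ✗ fails (NOT q OR r OR NOT p)
  T T T  ✓ satisfies all
1 of the 8 rows is a model.

1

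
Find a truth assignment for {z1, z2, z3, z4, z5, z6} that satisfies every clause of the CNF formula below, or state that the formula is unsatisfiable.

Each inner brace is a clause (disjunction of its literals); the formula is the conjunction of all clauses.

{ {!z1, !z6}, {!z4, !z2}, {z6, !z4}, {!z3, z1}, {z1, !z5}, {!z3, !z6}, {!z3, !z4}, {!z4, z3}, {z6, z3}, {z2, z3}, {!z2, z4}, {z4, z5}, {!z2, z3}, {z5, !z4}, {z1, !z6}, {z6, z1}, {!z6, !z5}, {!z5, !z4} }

Branch on z1: set z1 = true.
Unit clause (!z6) forces z6 = false.
Unit clause (!z4) forces z4 = false.
Unit clause (z3) forces z3 = true.
Unit clause (!z2) forces z2 = false.
Unit clause (z5) forces z5 = true.
All clauses are satisfied.

z1=true; z2=false; z3=true; z4=false; z5=true; z6=false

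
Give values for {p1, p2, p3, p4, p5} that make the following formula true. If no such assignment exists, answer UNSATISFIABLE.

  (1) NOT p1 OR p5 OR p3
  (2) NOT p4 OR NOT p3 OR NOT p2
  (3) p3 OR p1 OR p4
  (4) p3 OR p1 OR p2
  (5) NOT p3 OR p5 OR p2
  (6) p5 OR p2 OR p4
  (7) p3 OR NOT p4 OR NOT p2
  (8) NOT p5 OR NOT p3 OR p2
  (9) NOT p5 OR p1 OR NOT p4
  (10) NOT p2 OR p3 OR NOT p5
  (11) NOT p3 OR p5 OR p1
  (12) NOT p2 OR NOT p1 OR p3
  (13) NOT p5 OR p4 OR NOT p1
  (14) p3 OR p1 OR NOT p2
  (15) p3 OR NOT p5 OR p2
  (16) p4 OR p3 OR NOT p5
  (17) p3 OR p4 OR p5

Case p1 = false:
Case p3 = true:
(p5) alone gives p5 = true.
(p2) alone gives p2 = true.
(NOT p4) alone gives p4 = false.
All clauses are satisfied.

p1=false; p2=true; p3=true; p4=false; p5=true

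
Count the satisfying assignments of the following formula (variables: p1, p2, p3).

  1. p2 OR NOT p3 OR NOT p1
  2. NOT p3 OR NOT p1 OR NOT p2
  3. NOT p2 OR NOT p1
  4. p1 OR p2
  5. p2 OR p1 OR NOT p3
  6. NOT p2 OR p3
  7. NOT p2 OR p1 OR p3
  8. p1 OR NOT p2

1

There are 2^3 = 8 truth assignments over (p1, p2, p3).
Check each against the 8 clauses (columns in the order p1, p2, p3):
  F F F  ✗ fails (p1 OR p2)
  F F T  ✗ fails (p1 OR p2)
  F T F  ✗ fails (NOT p2 OR p3)
  F T T  ✗ fails (p1 OR NOT p2)
  T F F  ✓ satisfies all
  T F T  ✗ fails (p2 OR NOT p3 OR NOT p1)
  T T F  ✗ fails (NOT p2 OR NOT p1)
  T T T  ✗ fails (NOT p3 OR NOT p1 OR NOT p2)
1 of the 8 rows is a model.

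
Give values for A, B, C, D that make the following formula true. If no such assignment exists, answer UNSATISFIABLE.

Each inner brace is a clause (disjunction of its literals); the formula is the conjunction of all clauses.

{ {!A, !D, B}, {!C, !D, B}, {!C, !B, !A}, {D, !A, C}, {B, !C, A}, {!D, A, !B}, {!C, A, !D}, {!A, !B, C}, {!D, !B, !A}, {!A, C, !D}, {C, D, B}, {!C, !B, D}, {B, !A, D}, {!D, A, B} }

Suppose A = false.
Suppose B = true.
From the singleton clause (!D), D = false.
From the singleton clause (!C), C = false.
This assignment satisfies each clause.

A: false, B: true, C: false, D: false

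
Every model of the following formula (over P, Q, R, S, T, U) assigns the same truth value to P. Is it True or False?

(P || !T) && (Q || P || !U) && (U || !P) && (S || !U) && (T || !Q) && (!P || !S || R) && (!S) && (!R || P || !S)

False

Suppose P = true.
From the singleton clause (U), U = true.
From the singleton clause (S), S = true.
Now (!S) is unsatisfied and unit — conflict.
So every satisfying assignment has P = False.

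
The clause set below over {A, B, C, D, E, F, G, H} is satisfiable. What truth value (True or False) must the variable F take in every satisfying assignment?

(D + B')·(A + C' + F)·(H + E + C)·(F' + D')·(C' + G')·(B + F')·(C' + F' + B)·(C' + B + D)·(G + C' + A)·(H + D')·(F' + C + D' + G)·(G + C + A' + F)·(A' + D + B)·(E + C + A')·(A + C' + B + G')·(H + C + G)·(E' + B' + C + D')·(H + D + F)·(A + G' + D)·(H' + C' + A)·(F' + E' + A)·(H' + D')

False

Suppose F = 1.
(D') alone gives D = 0.
(B') alone gives B = 0.
That conflicts with the unit clause (B).
So every satisfying assignment has F = False.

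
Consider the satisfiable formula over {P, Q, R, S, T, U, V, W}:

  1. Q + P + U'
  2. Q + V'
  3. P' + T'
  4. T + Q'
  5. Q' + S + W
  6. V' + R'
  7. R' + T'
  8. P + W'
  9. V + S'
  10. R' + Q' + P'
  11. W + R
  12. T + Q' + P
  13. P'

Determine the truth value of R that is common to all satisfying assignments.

Suppose R = 0.
(W) alone gives W = 1.
(P) alone gives P = 1.
Now (P') is unsatisfied and unit — conflict.
So every satisfying assignment has R = True.

True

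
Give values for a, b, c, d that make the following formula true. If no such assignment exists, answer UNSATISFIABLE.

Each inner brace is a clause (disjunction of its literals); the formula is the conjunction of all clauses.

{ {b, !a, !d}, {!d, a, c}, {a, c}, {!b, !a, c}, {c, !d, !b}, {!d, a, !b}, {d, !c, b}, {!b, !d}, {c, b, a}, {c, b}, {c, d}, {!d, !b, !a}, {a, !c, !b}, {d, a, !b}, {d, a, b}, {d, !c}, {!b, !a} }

a=false; b=false; c=true; d=true

Case a = false:
From the singleton clause (c), c = true.
From the singleton clause (!b), b = false.
From the singleton clause (d), d = true.
All clauses are satisfied.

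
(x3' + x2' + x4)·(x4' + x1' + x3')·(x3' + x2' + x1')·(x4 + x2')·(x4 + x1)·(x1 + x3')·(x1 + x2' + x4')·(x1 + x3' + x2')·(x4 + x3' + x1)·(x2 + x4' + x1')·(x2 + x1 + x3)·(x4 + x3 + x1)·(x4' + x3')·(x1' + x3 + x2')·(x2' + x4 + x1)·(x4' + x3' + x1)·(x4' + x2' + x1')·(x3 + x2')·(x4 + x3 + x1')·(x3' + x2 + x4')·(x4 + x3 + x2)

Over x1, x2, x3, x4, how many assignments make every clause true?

1

There are 2^4 = 16 truth assignments over (x1, x2, x3, x4).
Split on x2. With x2 = 1, the clauses containing x2 are satisfied and x2' drops from the rest; 0 of the 2^3 = 8 assignments to the other variables satisfy what remains.
With x2 = 0, by the same count on the reduced clause set, 1 assignment works.
Total: 0 + 1 = 1.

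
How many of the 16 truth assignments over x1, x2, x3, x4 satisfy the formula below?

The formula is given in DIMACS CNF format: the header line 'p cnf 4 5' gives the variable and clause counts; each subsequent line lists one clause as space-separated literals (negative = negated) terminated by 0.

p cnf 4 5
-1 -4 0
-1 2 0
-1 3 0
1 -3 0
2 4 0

There are 2^4 = 16 truth assignments over (x1, x2, x3, x4).
Check each against the 5 clauses (columns in the order x1, x2, x3, x4):
  F F F F  ✗ fails (x2 ∨ x4)
  F F F T  ✓ satisfies all
  F F T F  ✗ fails (x1 ∨ ¬x3)
  F F T T  ✗ fails (x1 ∨ ¬x3)
  F T F F  ✓ satisfies all
  F T F T  ✓ satisfies all
  F T T F  ✗ fails (x1 ∨ ¬x3)
  F T T T  ✗ fails (x1 ∨ ¬x3)
  T F F F  ✗ fails (¬x1 ∨ x2)
  T F F T  ✗ fails (¬x1 ∨ ¬x4)
  T F T F  ✗ fails (¬x1 ∨ x2)
  T F T T  ✗ fails (¬x1 ∨ ¬x4)
  T T F F  ✗ fails (¬x1 ∨ x3)
  T T F T  ✗ fails (¬x1 ∨ ¬x4)
  T T T F  ✓ satisfies all
  T T T T  ✗ fails (¬x1 ∨ ¬x4)
4 of the 16 rows are models.

4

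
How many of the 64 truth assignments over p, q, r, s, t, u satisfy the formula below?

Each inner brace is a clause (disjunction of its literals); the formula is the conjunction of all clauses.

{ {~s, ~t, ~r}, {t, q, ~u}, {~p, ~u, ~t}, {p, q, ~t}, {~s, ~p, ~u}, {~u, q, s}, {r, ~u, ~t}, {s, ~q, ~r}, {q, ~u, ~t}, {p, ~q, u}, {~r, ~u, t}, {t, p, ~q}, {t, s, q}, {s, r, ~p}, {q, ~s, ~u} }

9

There are 2^6 = 64 truth assignments over (p, q, r, s, t, u).
Split on p. With p = 1, the clauses containing p are satisfied and ~p drops from the rest; 7 of the 2^5 = 32 assignments to the other variables satisfy what remains.
With p = 0, by the same count on the reduced clause set, 2 assignments work.
(One model: p=F, q=F, r=F, s=T, t=F, u=F.)
Total: 7 + 2 = 9.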